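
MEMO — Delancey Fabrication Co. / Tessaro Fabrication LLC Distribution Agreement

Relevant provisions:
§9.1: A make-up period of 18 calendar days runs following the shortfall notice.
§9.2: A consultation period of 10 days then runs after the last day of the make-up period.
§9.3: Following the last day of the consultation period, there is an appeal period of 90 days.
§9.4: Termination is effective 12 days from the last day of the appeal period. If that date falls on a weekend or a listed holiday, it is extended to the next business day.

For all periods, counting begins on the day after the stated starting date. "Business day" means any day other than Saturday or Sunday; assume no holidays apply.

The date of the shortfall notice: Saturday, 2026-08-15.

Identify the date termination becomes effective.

2026-12-23

Adding 18 calendar days to 2026-08-15 gives 2026-09-02, which is the last day of the make-up period.
The last day of the consultation period: 10 calendar days after 2026-09-02 is 2026-09-12.
The last day of the appeal period: 90 calendar days after 2026-09-12 is 2026-12-11.
Adding 12 calendar days to 2026-12-11 gives 2026-12-23, which is the date termination becomes effective. 2026-12-23 is a Wednesday, so no roll-forward applies.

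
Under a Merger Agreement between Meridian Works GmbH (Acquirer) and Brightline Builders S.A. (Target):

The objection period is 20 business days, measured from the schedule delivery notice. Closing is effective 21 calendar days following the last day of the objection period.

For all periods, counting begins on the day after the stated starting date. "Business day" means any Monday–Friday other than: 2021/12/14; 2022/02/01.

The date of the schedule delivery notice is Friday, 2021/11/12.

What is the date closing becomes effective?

The last day of the objection period: counting 20 business days from Friday, 2021/11/12 (Nov 15, Nov 16, Nov 17, Nov 18, …, Dec 8, Dec 9, Dec 10, skipping weekends) reaches Friday, 2021/12/10.
The date closing becomes effective: 2021/12/10 + 21 days = 2021/12/31.

2021/12/31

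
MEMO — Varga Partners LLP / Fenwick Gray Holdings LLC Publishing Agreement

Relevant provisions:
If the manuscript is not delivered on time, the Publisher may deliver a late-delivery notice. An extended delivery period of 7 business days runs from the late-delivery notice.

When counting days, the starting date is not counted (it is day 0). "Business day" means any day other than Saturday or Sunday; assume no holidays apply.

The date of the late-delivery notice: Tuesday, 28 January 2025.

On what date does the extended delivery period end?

6 February 2025

From Tuesday, 28 January 2025, 7 business days (Jan 29, Jan 30, Jan 31, Feb 3, Feb 4, Feb 5, Feb 6, skipping weekends) brings us to Thursday, 6 February 2025, which is the last day of the extended delivery period.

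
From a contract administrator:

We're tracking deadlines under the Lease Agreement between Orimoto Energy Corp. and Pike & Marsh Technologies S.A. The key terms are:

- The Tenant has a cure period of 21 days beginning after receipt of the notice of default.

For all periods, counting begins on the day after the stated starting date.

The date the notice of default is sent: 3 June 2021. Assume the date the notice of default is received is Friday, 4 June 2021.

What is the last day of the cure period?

Adding 21 calendar days to 4 June 2021 gives 25 June 2021, which is the last day of the cure period.

25 June 2021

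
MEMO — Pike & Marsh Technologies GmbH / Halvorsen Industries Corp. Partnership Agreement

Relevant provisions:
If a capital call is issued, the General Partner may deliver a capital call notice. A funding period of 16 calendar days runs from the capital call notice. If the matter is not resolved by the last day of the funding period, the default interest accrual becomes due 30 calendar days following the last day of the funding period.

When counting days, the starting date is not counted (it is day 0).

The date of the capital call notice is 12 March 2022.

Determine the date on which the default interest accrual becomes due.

27 April 2022

Adding 16 calendar days to 12 March 2022 gives 28 March 2022, which is the last day of the funding period.
The date on which the default interest accrual becomes due: 28 March 2022 + 30 days = 27 April 2022.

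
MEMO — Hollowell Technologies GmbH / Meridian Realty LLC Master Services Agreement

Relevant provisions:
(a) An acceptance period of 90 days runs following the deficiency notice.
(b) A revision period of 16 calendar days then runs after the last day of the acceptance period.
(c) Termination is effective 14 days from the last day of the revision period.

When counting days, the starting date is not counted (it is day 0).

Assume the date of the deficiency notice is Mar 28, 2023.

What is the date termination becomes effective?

Jul 26, 2023

The last day of the acceptance period: Mar 28, 2023 + 90 days = Jun 26, 2023.
Adding 16 calendar days to Jun 26, 2023 gives Jul 12, 2023, which is the last day of the revision period.
Adding 14 calendar days to Jul 12, 2023 gives Jul 26, 2023, which is the date termination becomes effective.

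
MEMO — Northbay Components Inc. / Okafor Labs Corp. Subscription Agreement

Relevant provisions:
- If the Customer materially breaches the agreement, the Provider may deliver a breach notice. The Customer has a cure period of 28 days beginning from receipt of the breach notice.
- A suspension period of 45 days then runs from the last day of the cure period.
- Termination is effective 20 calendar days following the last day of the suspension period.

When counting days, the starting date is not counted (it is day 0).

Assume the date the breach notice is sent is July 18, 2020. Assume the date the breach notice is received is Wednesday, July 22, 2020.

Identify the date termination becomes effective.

October 23, 2020

The last day of the cure period: 28 calendar days after July 22, 2020 is August 19, 2020.
Adding 45 calendar days to August 19, 2020 gives October 3, 2020, which is the last day of the suspension period.
The date termination becomes effective: 20 calendar days after October 3, 2020 is October 23, 2020.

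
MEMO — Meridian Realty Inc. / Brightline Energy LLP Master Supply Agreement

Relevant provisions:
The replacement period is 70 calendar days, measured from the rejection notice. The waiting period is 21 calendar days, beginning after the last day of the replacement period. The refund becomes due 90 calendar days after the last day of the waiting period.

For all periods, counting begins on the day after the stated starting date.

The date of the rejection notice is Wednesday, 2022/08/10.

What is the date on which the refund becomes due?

2023/02/07

The last day of the replacement period: 70 calendar days after 2022/08/10 is 2022/10/19.
Adding 21 calendar days to 2022/10/19 gives 2022/11/09, which is the last day of the waiting period.
The date on which the refund becomes due: 2022/11/09 + 90 days = 2023/02/07.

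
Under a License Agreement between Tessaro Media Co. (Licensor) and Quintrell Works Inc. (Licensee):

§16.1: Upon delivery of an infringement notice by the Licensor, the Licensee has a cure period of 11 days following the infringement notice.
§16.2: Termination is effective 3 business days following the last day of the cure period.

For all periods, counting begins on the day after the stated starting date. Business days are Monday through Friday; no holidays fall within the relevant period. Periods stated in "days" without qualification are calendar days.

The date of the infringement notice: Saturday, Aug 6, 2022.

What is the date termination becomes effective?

The last day of the cure period: 11 calendar days after Aug 6, 2022 is Aug 17, 2022.
The date termination becomes effective: 3 business days after Wednesday, Aug 17, 2022, skipping weekends — Aug 18, Aug 19, Aug 22 — lands on Monday, Aug 22, 2022.

Aug 22, 2022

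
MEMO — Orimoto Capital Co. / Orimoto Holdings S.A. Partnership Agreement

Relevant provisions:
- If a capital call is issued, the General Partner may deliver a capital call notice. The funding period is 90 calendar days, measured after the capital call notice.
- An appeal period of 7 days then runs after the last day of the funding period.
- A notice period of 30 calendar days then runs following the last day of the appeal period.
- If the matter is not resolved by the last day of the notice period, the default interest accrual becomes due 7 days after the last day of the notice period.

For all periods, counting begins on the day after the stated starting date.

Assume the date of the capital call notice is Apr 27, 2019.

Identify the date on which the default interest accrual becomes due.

Adding 90 calendar days to Apr 27, 2019 gives Jul 26, 2019, which is the last day of the funding period.
Adding 7 calendar days to Jul 26, 2019 gives Aug 2, 2019, which is the last day of the appeal period.
The last day of the notice period: Aug 2, 2019 + 30 days = Sep 1, 2019.
The date on which the default interest accrual becomes due: Sep 1, 2019 + 7 days = Sep 8, 2019.

Sep 8, 2019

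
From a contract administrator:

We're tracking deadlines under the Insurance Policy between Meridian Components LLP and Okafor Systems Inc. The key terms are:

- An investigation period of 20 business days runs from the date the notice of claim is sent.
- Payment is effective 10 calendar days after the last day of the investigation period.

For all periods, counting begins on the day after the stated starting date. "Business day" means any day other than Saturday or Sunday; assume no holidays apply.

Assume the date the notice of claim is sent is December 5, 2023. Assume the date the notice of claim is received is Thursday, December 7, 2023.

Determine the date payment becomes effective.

January 12, 2024

The last day of the investigation period: counting 20 business days from Tuesday, December 5, 2023 (Dec 6, Dec 7, Dec 8, Dec 11, …, Dec 29, Jan 1, Jan 2, skipping weekends) reaches Tuesday, January 2, 2024.
The date payment becomes effective: January 2, 2024 + 10 days = January 12, 2024.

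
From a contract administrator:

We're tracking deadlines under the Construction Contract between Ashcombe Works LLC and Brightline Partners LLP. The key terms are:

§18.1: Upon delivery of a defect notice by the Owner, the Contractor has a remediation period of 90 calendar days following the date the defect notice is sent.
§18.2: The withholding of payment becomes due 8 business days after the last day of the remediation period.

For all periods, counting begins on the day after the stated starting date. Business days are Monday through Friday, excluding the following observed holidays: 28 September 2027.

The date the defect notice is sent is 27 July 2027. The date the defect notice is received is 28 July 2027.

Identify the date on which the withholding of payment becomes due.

4 November 2027

The last day of the remediation period: 90 calendar days after 27 July 2027 is 25 October 2027.
The date on which the withholding of payment becomes due: counting 8 business days from Monday, 25 October 2027 (Oct 26, Oct 27, Oct 28, Oct 29, Nov 1, Nov 2, Nov 3, Nov 4, skipping weekends) reaches Thursday, 4 November 2027.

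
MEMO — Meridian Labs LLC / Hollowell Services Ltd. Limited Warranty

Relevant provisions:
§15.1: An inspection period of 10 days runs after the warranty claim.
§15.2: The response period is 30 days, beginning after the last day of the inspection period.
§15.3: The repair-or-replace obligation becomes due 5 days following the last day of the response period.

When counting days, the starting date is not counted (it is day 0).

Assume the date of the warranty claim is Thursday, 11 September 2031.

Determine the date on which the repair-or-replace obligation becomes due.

The last day of the inspection period: 10 calendar days after 11 September 2031 is 21 September 2031.
Adding 30 calendar days to 21 September 2031 gives 21 October 2031, which is the last day of the response period.
Adding 5 calendar days to 21 October 2031 gives 26 October 2031, which is the date on which the repair-or-replace obligation becomes due.

26 October 2031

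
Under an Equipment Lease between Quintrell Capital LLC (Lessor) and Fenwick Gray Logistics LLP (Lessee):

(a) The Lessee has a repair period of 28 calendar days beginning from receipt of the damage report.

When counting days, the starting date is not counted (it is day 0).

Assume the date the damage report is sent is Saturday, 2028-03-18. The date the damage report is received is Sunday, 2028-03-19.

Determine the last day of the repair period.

The last day of the repair period: 2028-03-19 + 28 days = 2028-04-16.

2028-04-16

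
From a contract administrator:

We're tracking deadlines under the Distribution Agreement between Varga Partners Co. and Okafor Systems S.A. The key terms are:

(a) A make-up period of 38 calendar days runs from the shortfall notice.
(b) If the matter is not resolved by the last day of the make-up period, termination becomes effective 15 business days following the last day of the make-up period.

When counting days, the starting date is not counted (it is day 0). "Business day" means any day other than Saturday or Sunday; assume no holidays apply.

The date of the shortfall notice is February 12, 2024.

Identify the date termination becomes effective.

April 11, 2024

The last day of the make-up period: February 12, 2024 + 38 days = March 21, 2024.
The date termination becomes effective: counting 15 business days from Thursday, March 21, 2024 (Mar 22, Mar 25, Mar 26, Mar 27, …, Apr 9, Apr 10, Apr 11, skipping weekends) reaches Thursday, April 11, 2024.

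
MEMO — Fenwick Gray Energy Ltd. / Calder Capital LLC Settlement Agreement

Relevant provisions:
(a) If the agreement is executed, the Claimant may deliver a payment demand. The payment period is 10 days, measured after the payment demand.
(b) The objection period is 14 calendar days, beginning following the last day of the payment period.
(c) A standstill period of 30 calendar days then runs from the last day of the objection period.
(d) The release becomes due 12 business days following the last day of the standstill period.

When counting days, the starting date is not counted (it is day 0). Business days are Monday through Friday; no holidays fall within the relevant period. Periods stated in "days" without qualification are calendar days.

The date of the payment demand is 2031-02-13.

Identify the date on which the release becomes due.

2031-04-24

Adding 10 calendar days to 2031-02-13 gives 2031-02-23, which is the last day of the payment period.
The last day of the objection period: 2031-02-23 + 14 days = 2031-03-09.
The last day of the standstill period: 2031-03-09 + 30 days = 2031-04-08.
The date on which the release becomes due: counting 12 business days from Tuesday, 2031-04-08 (Apr 9, Apr 10, Apr 11, Apr 14, …, Apr 22, Apr 23, Apr 24, skipping weekends) reaches Thursday, 2031-04-24.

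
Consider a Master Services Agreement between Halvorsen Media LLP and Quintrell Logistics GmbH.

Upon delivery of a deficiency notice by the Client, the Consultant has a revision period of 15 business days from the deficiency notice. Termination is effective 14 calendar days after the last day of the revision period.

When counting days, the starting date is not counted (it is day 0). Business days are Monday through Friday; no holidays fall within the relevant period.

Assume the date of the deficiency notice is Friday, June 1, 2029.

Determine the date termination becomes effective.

July 6, 2029

From Friday, June 1, 2029, 15 business days (Jun 4, Jun 5, Jun 6, Jun 7, …, Jun 20, Jun 21, Jun 22, skipping weekends) brings us to Friday, June 22, 2029, which is the last day of the revision period.
The date termination becomes effective: June 22, 2029 + 14 days = July 6, 2029.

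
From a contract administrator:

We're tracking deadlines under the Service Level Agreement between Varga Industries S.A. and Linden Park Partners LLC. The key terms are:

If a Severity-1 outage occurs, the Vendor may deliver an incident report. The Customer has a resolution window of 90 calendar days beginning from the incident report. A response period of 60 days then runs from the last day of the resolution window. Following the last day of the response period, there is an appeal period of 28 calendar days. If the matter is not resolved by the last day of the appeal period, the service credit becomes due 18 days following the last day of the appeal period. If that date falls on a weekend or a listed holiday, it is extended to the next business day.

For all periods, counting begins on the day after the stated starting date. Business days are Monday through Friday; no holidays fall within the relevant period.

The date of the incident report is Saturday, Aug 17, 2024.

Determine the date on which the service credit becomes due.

Adding 90 calendar days to Aug 17, 2024 gives Nov 15, 2024, which is the last day of the resolution window.
The last day of the response period: Nov 15, 2024 + 60 days = Jan 14, 2025.
Adding 28 calendar days to Jan 14, 2025 gives Feb 11, 2025, which is the last day of the appeal period.
Adding 18 calendar days to Feb 11, 2025 gives Mar 1, 2025, which is the date on which the service credit becomes due. That falls on a Saturday, so it rolls to the next business day, Monday, Mar 3, 2025.

Mar 3, 2025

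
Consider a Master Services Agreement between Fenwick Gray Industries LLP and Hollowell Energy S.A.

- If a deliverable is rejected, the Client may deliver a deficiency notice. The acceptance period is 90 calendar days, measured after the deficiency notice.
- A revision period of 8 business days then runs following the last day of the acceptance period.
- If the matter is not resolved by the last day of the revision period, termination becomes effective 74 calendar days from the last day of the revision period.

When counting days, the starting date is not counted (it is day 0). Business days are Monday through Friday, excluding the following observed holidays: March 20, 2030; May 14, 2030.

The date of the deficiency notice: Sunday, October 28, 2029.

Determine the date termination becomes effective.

April 21, 2030

The last day of the acceptance period: October 28, 2029 + 90 days = January 26, 2030.
The last day of the revision period: 8 business days after Saturday, January 26, 2030, skipping weekends — Jan 28, Jan 29, Jan 30, Jan 31, Feb 1, Feb 4, Feb 5, Feb 6 — lands on Wednesday, February 6, 2030.
The date termination becomes effective: February 6, 2030 + 74 days = April 21, 2030.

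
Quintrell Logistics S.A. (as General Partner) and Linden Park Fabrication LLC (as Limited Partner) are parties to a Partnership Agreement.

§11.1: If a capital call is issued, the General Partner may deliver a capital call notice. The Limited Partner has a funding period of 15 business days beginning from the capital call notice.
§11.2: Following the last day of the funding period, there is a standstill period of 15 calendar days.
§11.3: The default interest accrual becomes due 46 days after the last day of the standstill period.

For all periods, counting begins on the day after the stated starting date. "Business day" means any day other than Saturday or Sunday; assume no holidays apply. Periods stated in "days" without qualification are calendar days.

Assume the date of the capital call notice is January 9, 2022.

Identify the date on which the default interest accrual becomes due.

The last day of the funding period: counting 15 business days from Sunday, January 9, 2022 (Jan 10, Jan 11, Jan 12, Jan 13, …, Jan 26, Jan 27, Jan 28, skipping weekends) reaches Friday, January 28, 2022.
The last day of the standstill period: January 28, 2022 + 15 days = February 12, 2022.
Adding 46 calendar days to February 12, 2022 gives March 30, 2022, which is the date on which the default interest accrual becomes due.

March 30, 2022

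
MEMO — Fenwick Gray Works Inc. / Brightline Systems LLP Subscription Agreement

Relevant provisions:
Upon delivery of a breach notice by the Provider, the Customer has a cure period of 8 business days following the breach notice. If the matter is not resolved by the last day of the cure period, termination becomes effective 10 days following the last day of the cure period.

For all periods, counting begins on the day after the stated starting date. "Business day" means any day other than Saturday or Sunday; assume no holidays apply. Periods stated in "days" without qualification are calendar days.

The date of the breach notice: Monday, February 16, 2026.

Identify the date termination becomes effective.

March 8, 2026

The last day of the cure period: 8 business days after Monday, February 16, 2026, skipping weekends — Feb 17, Feb 18, Feb 19, Feb 20, Feb 23, Feb 24, Feb 25, Feb 26 — lands on Thursday, February 26, 2026.
Adding 10 calendar days to February 26, 2026 gives March 8, 2026, which is the date termination becomes effective.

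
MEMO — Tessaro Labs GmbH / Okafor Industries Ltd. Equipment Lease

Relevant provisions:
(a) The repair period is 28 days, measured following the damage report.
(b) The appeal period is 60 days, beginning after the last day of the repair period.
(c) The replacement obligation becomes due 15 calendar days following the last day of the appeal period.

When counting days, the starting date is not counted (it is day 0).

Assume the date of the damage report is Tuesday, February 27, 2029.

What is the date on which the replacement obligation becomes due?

June 10, 2029

The last day of the repair period: 28 calendar days after February 27, 2029 is March 27, 2029.
The last day of the appeal period: 60 calendar days after March 27, 2029 is May 26, 2029.
Adding 15 calendar days to May 26, 2029 gives June 10, 2029, which is the date on which the replacement obligation becomes due.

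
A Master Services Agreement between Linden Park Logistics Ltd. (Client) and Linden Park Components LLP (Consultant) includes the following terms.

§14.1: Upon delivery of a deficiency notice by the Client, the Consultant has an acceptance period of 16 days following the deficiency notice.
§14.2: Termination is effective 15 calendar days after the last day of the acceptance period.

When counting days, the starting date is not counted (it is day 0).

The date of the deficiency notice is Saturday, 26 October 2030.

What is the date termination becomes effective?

Adding 16 calendar days to 26 October 2030 gives 11 November 2030, which is the last day of the acceptance period.
The date termination becomes effective: 15 calendar days after 11 November 2030 is 26 November 2030.

26 November 2030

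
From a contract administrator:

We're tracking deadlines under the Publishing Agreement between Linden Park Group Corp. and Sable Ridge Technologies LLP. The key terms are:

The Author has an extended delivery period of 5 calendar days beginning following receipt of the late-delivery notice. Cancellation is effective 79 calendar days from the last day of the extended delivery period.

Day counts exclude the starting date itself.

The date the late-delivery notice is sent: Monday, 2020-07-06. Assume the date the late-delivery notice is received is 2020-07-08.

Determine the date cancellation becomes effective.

Adding 5 calendar days to 2020-07-08 gives 2020-07-13, which is the last day of the extended delivery period.
The date cancellation becomes effective: 2020-07-13 + 79 days = 2020-09-30.

2020-09-30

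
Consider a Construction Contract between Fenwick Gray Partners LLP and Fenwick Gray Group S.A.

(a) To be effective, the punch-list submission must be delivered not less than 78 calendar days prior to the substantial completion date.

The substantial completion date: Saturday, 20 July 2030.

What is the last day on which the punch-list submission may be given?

20 July 2030 minus 78 days is 3 May 2030.

3 May 2030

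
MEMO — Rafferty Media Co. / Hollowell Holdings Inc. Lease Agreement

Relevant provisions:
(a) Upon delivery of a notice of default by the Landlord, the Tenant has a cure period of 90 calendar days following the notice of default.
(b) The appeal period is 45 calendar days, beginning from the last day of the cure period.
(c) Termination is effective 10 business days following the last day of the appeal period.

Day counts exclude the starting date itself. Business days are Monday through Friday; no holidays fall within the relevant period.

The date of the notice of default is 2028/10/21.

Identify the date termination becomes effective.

The last day of the cure period: 2028/10/21 + 90 days = 2029/01/19.
The last day of the appeal period: 2029/01/19 + 45 days = 2029/03/05.
The date termination becomes effective: counting 10 business days from Monday, 2029/03/05 (Mar 6, Mar 7, Mar 8, Mar 9, Mar 12, Mar 13, Mar 14, Mar 15, Mar 16, Mar 19, skipping weekends) reaches Monday, 2029/03/19.

2029/03/19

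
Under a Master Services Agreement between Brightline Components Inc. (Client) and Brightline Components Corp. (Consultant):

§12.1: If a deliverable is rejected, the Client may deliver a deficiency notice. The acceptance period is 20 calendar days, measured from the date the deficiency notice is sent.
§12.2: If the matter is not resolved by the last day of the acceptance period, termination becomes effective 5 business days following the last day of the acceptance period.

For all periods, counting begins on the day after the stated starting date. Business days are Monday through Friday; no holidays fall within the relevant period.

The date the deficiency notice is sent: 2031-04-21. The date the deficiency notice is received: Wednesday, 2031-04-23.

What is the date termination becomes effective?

2031-05-16

The last day of the acceptance period: 20 calendar days after 2031-04-21 is 2031-05-11.
The date termination becomes effective: counting 5 business days from Sunday, 2031-05-11 (May 12, May 13, May 14, May 15, May 16, skipping weekends) reaches Friday, 2031-05-16.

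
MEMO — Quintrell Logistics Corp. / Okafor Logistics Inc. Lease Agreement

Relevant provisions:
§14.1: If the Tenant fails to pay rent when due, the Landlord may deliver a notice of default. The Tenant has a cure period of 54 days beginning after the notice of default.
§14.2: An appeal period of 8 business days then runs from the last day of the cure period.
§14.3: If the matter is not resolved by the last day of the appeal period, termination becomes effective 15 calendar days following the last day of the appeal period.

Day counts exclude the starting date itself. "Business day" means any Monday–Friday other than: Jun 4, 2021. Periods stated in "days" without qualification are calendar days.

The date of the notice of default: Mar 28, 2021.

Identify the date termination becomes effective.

Jun 17, 2021

The last day of the cure period: Mar 28, 2021 + 54 days = May 21, 2021.
The last day of the appeal period: 8 business days after Friday, May 21, 2021, skipping weekends — May 24, May 25, May 26, May 27, May 28, May 31, Jun 1, Jun 2 — lands on Wednesday, Jun 2, 2021.
Adding 15 calendar days to Jun 2, 2021 gives Jun 17, 2021, which is the date termination becomes effective.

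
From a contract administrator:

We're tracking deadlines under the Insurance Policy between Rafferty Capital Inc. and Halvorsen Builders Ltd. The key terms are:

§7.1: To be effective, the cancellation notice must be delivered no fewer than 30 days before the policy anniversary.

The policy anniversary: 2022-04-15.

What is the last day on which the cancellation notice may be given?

2022-03-16

2022-04-15 minus 30 days is 2022-03-16.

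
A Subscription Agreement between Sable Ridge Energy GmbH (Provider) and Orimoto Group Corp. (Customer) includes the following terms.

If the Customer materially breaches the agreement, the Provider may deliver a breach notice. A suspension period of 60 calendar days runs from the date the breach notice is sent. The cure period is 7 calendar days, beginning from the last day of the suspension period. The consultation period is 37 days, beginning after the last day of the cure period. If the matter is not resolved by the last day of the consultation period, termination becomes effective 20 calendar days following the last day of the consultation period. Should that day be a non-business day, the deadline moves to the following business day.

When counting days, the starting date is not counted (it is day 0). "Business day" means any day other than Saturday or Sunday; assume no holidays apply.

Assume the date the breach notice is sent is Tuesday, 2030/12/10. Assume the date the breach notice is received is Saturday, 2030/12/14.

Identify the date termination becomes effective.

2031/04/14

The last day of the suspension period: 60 calendar days after 2030/12/10 is 2031/02/08.
Adding 7 calendar days to 2031/02/08 gives 2031/02/15, which is the last day of the cure period.
The last day of the consultation period: 2031/02/15 + 37 days = 2031/03/24.
The date termination becomes effective: 2031/03/24 + 20 days = 2031/04/13. That falls on a Sunday, so it rolls to the next business day, Monday, 2031/04/14.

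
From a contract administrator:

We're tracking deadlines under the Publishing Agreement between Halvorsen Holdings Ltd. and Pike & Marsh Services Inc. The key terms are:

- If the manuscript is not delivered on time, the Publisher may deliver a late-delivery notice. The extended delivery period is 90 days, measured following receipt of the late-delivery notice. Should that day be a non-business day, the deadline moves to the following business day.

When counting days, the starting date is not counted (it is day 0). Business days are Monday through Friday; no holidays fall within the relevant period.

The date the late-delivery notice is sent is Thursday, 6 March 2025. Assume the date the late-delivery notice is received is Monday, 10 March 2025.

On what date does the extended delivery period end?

Adding 90 calendar days to 10 March 2025 gives 8 June 2025, which is the last day of the extended delivery period. That falls on a Sunday, so it rolls to the next business day, Monday, 9 June 2025.

9 June 2025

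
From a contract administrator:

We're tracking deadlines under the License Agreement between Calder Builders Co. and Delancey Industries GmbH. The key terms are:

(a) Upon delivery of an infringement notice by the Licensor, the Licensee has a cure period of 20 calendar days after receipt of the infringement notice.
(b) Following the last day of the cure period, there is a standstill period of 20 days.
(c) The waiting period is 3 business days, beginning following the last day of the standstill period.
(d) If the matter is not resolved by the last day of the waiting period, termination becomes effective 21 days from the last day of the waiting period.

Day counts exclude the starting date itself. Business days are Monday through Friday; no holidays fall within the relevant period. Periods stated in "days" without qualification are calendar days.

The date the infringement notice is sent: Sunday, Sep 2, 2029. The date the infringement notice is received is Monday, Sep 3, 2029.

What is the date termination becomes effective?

The last day of the cure period: 20 calendar days after Sep 3, 2029 is Sep 23, 2029.
The last day of the standstill period: Sep 23, 2029 + 20 days = Oct 13, 2029.
From Saturday, Oct 13, 2029, 3 business days (Oct 15, Oct 16, Oct 17, skipping weekends) brings us to Wednesday, Oct 17, 2029, which is the last day of the waiting period.
Adding 21 calendar days to Oct 17, 2029 gives Nov 7, 2029, which is the date termination becomes effective.

Nov 7, 2029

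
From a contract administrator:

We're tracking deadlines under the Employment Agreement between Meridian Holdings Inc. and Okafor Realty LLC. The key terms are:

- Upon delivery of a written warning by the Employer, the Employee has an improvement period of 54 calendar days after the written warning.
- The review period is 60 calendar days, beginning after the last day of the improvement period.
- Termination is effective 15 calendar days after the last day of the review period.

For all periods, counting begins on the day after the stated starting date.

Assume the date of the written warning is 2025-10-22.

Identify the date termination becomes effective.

2026-02-28

Adding 54 calendar days to 2025-10-22 gives 2025-12-15, which is the last day of the improvement period.
The last day of the review period: 60 calendar days after 2025-12-15 is 2026-02-13.
The date termination becomes effective: 15 calendar days after 2026-02-13 is 2026-02-28.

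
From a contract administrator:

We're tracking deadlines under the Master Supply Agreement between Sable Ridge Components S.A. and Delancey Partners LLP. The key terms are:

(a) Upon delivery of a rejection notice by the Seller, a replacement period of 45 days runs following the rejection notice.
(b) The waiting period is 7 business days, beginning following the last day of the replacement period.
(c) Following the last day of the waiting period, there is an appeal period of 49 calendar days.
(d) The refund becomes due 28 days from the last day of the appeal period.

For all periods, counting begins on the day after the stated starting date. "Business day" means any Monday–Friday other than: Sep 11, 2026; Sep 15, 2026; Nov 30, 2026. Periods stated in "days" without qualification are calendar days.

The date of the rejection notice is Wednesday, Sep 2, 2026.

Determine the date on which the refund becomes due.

Jan 12, 2027

The last day of the replacement period: 45 calendar days after Sep 2, 2026 is Oct 17, 2026.
The last day of the waiting period: 7 business days after Saturday, Oct 17, 2026, skipping weekends — Oct 19, Oct 20, Oct 21, Oct 22, Oct 23, Oct 26, Oct 27 — lands on Tuesday, Oct 27, 2026.
Adding 49 calendar days to Oct 27, 2026 gives Dec 15, 2026, which is the last day of the appeal period.
The date on which the refund becomes due: 28 calendar days after Dec 15, 2026 is Jan 12, 2027.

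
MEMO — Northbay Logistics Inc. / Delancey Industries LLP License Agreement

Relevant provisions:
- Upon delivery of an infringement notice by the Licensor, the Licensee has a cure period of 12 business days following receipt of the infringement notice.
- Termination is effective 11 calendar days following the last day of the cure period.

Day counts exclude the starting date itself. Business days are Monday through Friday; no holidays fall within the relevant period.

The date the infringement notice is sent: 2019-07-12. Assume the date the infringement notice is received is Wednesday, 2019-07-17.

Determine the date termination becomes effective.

The last day of the cure period: 12 business days after Wednesday, 2019-07-17, skipping weekends — Jul 18, Jul 19, Jul 22, Jul 23, …, Jul 31, Aug 1, Aug 2 — lands on Friday, 2019-08-02.
Adding 11 calendar days to 2019-08-02 gives 2019-08-13, which is the date termination becomes effective.

2019-08-13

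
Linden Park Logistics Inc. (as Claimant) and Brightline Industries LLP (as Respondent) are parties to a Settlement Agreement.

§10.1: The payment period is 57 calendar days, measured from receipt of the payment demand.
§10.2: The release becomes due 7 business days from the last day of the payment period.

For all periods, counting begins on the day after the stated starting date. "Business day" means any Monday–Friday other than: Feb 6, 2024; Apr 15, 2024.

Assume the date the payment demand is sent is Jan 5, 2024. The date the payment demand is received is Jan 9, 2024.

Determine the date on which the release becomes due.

Mar 15, 2024

The last day of the payment period: Jan 9, 2024 + 57 days = Mar 6, 2024.
The date on which the release becomes due: 7 business days after Wednesday, Mar 6, 2024, skipping weekends — Mar 7, Mar 8, Mar 11, Mar 12, Mar 13, Mar 14, Mar 15 — lands on Friday, Mar 15, 2024.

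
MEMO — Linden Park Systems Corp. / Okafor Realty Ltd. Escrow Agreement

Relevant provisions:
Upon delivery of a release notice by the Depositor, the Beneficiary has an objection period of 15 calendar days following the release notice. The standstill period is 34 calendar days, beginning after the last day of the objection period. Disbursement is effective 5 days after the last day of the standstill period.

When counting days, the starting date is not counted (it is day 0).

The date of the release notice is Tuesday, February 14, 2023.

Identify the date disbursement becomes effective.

The last day of the objection period: February 14, 2023 + 15 days = March 1, 2023.
The last day of the standstill period: 34 calendar days after March 1, 2023 is April 4, 2023.
The date disbursement becomes effective: 5 calendar days after April 4, 2023 is April 9, 2023.

April 9, 2023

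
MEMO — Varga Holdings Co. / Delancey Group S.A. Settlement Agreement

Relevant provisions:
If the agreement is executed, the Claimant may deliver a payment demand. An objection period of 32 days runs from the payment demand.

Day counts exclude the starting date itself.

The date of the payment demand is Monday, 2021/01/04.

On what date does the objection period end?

2021/02/05

Adding 32 calendar days to 2021/01/04 gives 2021/02/05, which is the last day of the objection period.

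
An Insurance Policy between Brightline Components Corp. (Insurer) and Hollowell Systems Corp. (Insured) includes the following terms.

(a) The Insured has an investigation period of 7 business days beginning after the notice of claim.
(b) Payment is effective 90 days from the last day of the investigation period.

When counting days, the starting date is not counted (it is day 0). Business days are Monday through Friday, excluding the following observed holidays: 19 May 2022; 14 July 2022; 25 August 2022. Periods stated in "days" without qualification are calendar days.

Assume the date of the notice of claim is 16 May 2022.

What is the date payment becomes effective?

24 August 2022

From Monday, 16 May 2022, 7 business days (May 17, May 18, May 20, May 23, May 24, May 25, May 26, skipping weekends and the listed holiday on May 19) brings us to Thursday, 26 May 2022, which is the last day of the investigation period.
Adding 90 calendar days to 26 May 2022 gives 24 August 2022, which is the date payment becomes effective.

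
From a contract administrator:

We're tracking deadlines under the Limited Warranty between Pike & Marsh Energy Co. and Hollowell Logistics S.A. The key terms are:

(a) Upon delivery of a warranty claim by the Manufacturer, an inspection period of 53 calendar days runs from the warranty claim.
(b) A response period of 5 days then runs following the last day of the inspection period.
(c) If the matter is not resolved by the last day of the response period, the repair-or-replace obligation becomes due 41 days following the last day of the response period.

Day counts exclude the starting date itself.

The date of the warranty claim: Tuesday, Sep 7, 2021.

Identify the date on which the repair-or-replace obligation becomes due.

The last day of the inspection period: Sep 7, 2021 + 53 days = Oct 30, 2021.
The last day of the response period: 5 calendar days after Oct 30, 2021 is Nov 4, 2021.
Adding 41 calendar days to Nov 4, 2021 gives Dec 15, 2021, which is the date on which the repair-or-replace obligation becomes due.

Dec 15, 2021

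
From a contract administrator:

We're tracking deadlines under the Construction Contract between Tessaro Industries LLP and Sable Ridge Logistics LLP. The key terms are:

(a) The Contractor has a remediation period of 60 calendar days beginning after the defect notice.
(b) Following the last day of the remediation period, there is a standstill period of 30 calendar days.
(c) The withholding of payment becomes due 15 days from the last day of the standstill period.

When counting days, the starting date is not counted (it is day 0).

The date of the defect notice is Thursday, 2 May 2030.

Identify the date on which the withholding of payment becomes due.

Adding 60 calendar days to 2 May 2030 gives 1 July 2030, which is the last day of the remediation period.
The last day of the standstill period: 30 calendar days after 1 July 2030 is 31 July 2030.
Adding 15 calendar days to 31 July 2030 gives 15 August 2030, which is the date on which the withholding of payment becomes due.

15 August 2030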